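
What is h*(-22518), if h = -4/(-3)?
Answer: -30024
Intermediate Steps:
h = 4/3 (h = -4*(-⅓) = 4/3 ≈ 1.3333)
h*(-22518) = (4/3)*(-22518) = -30024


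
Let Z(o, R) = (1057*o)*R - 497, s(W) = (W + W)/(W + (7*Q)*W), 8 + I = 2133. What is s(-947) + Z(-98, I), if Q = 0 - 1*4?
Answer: -5943260171/27 ≈ -2.2012e+8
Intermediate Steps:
I = 2125 (I = -8 + 2133 = 2125)
Q = -4 (Q = 0 - 4 = -4)
s(W) = -2/27 (s(W) = (W + W)/(W + (7*(-4))*W) = (2*W)/(W - 28*W) = (2*W)/((-27*W)) = (2*W)*(-1/(27*W)) = -2/27)
Z(o, R) = -497 + 1057*R*o (Z(o, R) = 1057*R*o - 497 = -497 + 1057*R*o)
s(-947) + Z(-98, I) = -2/27 + (-497 + 1057*2125*(-98)) = -2/27 + (-497 - 220120250) = -2/27 - 220120747 = -5943260171/27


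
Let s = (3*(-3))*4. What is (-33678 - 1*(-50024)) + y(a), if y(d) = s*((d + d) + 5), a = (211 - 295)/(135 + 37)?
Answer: 696650/43 ≈ 16201.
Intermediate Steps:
a = -21/43 (a = -84/172 = -84*1/172 = -21/43 ≈ -0.48837)
s = -36 (s = -9*4 = -36)
y(d) = -180 - 72*d (y(d) = -36*((d + d) + 5) = -36*(2*d + 5) = -36*(5 + 2*d) = -180 - 72*d)
(-33678 - 1*(-50024)) + y(a) = (-33678 - 1*(-50024)) + (-180 - 72*(-21/43)) = (-33678 + 50024) + (-180 + 1512/43) = 16346 - 6228/43 = 696650/43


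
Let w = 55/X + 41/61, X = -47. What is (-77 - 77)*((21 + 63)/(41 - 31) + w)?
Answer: -17444196/14335 ≈ -1216.9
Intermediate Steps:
w = -1428/2867 (w = 55/(-47) + 41/61 = 55*(-1/47) + 41*(1/61) = -55/47 + 41/61 = -1428/2867 ≈ -0.49808)
(-77 - 77)*((21 + 63)/(41 - 31) + w) = (-77 - 77)*((21 + 63)/(41 - 31) - 1428/2867) = -154*(84/10 - 1428/2867) = -154*(84*(⅒) - 1428/2867) = -154*(42/5 - 1428/2867) = -154*113274/14335 = -17444196/14335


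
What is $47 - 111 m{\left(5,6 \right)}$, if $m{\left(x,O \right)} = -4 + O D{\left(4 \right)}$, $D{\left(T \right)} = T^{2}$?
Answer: $-10165$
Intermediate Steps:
$m{\left(x,O \right)} = -4 + 16 O$ ($m{\left(x,O \right)} = -4 + O 4^{2} = -4 + O 16 = -4 + 16 O$)
$47 - 111 m{\left(5,6 \right)} = 47 - 111 \left(-4 + 16 \cdot 6\right) = 47 - 111 \left(-4 + 96\right) = 47 - 10212 = -10165$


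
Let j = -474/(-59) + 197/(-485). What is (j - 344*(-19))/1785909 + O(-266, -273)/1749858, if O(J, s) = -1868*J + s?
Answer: 2856284494455859/9936040980403670 ≈ 0.28747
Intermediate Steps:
O(J, s) = s - 1868*J
j = 218267/28615 (j = -474*(-1/59) + 197*(-1/485) = 474/59 - 197/485 = 218267/28615 ≈ 7.6277)
(j - 344*(-19))/1785909 + O(-266, -273)/1749858 = (218267/28615 - 344*(-19))/1785909 + (-273 - 1868*(-266))/1749858 = (218267/28615 + 6536)*(1/1785909) + (-273 + 496888)*(1/1749858) = (187245907/28615)*(1/1785909) + 496615*(1/1749858) = 187245907/51103786035 + 496615/1749858 = 2856284494455859/9936040980403670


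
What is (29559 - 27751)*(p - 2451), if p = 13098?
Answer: 19249776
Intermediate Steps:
(29559 - 27751)*(p - 2451) = (29559 - 27751)*(13098 - 2451) = 1808*10647 = 19249776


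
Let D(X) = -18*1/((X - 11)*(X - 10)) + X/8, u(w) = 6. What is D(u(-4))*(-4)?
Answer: 3/5 ≈ 0.60000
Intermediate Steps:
D(X) = X/8 - 18/((-11 + X)*(-10 + X)) (D(X) = -18*1/((-11 + X)*(-10 + X)) + X*(1/8) = -18/((-11 + X)*(-10 + X)) + X/8 = X/8 - 18/((-11 + X)*(-10 + X)))
D(u(-4))*(-4) = ((-144 + 6**3 - 21*6**2 + 110*6)/(8*(110 + 6**2 - 21*6)))*(-4) = ((-144 + 216 - 21*36 + 660)/(8*(110 + 36 - 126)))*(-4) = ((1/8)*(-144 + 216 - 756 + 660)/20)*(-4) = ((1/8)*(1/20)*(-24))*(-4) = -3/20*(-4) = 3/5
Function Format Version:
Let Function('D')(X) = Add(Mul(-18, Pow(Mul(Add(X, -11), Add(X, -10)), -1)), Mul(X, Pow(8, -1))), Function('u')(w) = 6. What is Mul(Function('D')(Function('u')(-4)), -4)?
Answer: Rational(3, 5) ≈ 0.60000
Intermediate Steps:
Function('D')(X) = Add(Mul(Rational(1, 8), X), Mul(-18, Pow(Add(-11, X), -1), Pow(Add(-10, X), -1))) (Function('D')(X) = Add(Mul(-18, Pow(Mul(Add(-11, X), Add(-10, X)), -1)), Mul(X, Rational(1, 8))) = Add(Mul(-18, Mul(Pow(Add(-11, X), -1), Pow(Add(-10, X), -1))), Mul(Rational(1, 8), X)) = Add(Mul(-18, Pow(Add(-11, X), -1), Pow(Add(-10, X), -1)), Mul(Rational(1, 8), X)) = Add(Mul(Rational(1, 8), X), Mul(-18, Pow(Add(-11, X), -1), Pow(Add(-10, X), -1))))
Mul(Function('D')(Function('u')(-4)), -4) = Mul(Mul(Rational(1, 8), Pow(Add(110, Pow(6, 2), Mul(-21, 6)), -1), Add(-144, Pow(6, 3), Mul(-21, Pow(6, 2)), Mul(110, 6))), -4) = Mul(Mul(Rational(1, 8), Pow(Add(110, 36, -126), -1), Add(-144, 216, Mul(-21, 36), 660)), -4) = Mul(Mul(Rational(1, 8), Pow(20, -1), Add(-144, 216, -756, 660)), -4) = Mul(Mul(Rational(1, 8), Rational(1, 20), -24), -4) = Mul(Rational(-3, 20), -4) = Rational(3, 5)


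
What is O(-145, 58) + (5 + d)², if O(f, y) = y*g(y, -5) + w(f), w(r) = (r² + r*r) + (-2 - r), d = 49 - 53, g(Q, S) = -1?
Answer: 42136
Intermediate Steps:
d = -4
w(r) = -2 - r + 2*r² (w(r) = (r² + r²) + (-2 - r) = 2*r² + (-2 - r) = -2 - r + 2*r²)
O(f, y) = -2 - f - y + 2*f² (O(f, y) = y*(-1) + (-2 - f + 2*f²) = -y + (-2 - f + 2*f²) = -2 - f - y + 2*f²)
O(-145, 58) + (5 + d)² = (-2 - 1*(-145) - 1*58 + 2*(-145)²) + (5 - 4)² = (-2 + 145 - 58 + 2*21025) + 1² = (-2 + 145 - 58 + 42050) + 1 = 42135 + 1 = 42136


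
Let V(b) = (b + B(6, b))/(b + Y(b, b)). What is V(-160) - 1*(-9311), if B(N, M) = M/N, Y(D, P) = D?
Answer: 111739/12 ≈ 9311.6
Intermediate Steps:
V(b) = 7/12 (V(b) = (b + b/6)/(b + b) = (b + b*(1/6))/((2*b)) = (b + b/6)*(1/(2*b)) = (7*b/6)*(1/(2*b)) = 7/12)
V(-160) - 1*(-9311) = 7/12 - 1*(-9311) = 7/12 + 9311 = 111739/12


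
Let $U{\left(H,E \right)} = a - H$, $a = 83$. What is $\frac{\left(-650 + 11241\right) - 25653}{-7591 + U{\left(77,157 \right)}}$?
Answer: $\frac{15062}{7585} \approx 1.9858$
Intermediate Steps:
$U{\left(H,E \right)} = 83 - H$
$\frac{\left(-650 + 11241\right) - 25653}{-7591 + U{\left(77,157 \right)}} = \frac{\left(-650 + 11241\right) - 25653}{-7591 + \left(83 - 77\right)} = \frac{10591 - 25653}{-7591 + \left(83 - 77\right)} = - \frac{15062}{-7591 + 6} = - \frac{15062}{-7585} = \left(-15062\right) \left(- \frac{1}{7585}\right) = \frac{15062}{7585}$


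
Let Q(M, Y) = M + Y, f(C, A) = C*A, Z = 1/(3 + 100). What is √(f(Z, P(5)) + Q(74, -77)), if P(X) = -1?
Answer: I*√31930/103 ≈ 1.7349*I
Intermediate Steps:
Z = 1/103 ≈ 0.0097087
f(C, A) = A*C
√(f(Z, P(5)) + Q(74, -77)) = √(-1*1/103 + (74 - 77)) = √(-1/103 - 3) = √(-310/103) = I*√31930/103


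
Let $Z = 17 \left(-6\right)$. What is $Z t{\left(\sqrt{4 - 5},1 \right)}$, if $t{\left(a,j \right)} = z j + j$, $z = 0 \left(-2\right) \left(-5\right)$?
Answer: $-102$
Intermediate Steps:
$z = 0$ ($z = 0 \left(-5\right) = 0$)
$t{\left(a,j \right)} = j$ ($t{\left(a,j \right)} = 0 j + j = 0 + j = j$)
$Z = -102$
$Z t{\left(\sqrt{4 - 5},1 \right)} = \left(-102\right) 1 = -102$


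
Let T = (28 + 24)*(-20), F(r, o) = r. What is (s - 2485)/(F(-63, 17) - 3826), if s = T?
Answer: 3525/3889 ≈ 0.90640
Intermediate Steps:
T = -1040 (T = 52*(-20) = -1040)
s = -1040
(s - 2485)/(F(-63, 17) - 3826) = (-1040 - 2485)/(-63 - 3826) = -3525/(-3889) = -3525*(-1/3889) = 3525/3889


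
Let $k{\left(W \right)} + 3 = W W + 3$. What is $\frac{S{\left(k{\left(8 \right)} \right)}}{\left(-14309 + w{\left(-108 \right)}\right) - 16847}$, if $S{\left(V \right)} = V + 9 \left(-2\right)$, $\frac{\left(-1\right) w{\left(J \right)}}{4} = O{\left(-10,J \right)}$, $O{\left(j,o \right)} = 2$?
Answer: $- \frac{23}{15582} \approx -0.0014761$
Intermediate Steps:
$k{\left(W \right)} = W^{2}$ ($k{\left(W \right)} = -3 + \left(W W + 3\right) = -3 + \left(W^{2} + 3\right) = -3 + \left(3 + W^{2}\right) = W^{2}$)
$w{\left(J \right)} = -8$ ($w{\left(J \right)} = \left(-4\right) 2 = -8$)
$S{\left(V \right)} = -18 + V$ ($S{\left(V \right)} = V - 18 = -18 + V$)
$\frac{S{\left(k{\left(8 \right)} \right)}}{\left(-14309 + w{\left(-108 \right)}\right) - 16847} = \frac{-18 + 8^{2}}{\left(-14309 - 8\right) - 16847} = \frac{-18 + 64}{-14317 - 16847} = \frac{46}{-31164} = 46 \left(- \frac{1}{31164}\right) = - \frac{23}{15582}$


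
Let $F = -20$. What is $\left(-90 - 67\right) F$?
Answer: $3140$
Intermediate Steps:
$\left(-90 - 67\right) F = \left(-90 - 67\right) \left(-20\right) = \left(-157\right) \left(-20\right) = 3140$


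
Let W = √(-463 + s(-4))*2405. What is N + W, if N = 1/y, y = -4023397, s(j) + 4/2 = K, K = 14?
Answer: -1/4023397 + 2405*I*√451 ≈ -2.4855e-7 + 51074.0*I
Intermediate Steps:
s(j) = 12 (s(j) = -2 + 14 = 12)
N = -1/4023397 (N = 1/(-4023397) = -1/4023397 ≈ -2.4855e-7)
W = 2405*I*√451 (W = √(-463 + 12)*2405 = √(-451)*2405 = (I*√451)*2405 = 2405*I*√451 ≈ 51074.0*I)
N + W = -1/4023397 + 2405*I*√451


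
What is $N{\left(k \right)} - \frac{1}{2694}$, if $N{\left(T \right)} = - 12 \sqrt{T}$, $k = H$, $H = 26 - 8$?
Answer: $- \frac{1}{2694} - 36 \sqrt{2} \approx -50.912$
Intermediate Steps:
$H = 18$
$k = 18$
$N{\left(k \right)} - \frac{1}{2694} = - 12 \sqrt{18} - \frac{1}{2694} = - 12 \cdot 3 \sqrt{2} - \frac{1}{2694} = - 36 \sqrt{2} - \frac{1}{2694} = - \frac{1}{2694} - 36 \sqrt{2}$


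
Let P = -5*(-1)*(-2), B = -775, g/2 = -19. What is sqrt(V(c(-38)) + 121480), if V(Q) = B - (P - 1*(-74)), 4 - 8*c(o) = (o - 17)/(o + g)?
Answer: sqrt(120641) ≈ 347.33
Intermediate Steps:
g = -38 (g = 2*(-19) = -38)
P = -10 (P = 5*(-2) = -10)
c(o) = 1/2 - (-17 + o)/(8*(-38 + o)) (c(o) = 1/2 - (o - 17)/(8*(o - 38)) = 1/2 - (-17 + o)/(8*(-38 + o)))
V(Q) = -839 (V(Q) = -775 - (-10 - 1*(-74)) = -775 - (-10 + 74) = -775 - 1*64 = -775 - 64 = -839)
sqrt(V(c(-38)) + 121480) = sqrt(-839 + 121480) = sqrt(120641)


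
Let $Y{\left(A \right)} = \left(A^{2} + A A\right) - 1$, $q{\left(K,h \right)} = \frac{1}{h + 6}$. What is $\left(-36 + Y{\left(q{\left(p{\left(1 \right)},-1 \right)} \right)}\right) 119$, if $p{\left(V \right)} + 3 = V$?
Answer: $- \frac{109837}{25} \approx -4393.5$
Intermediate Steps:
$p{\left(V \right)} = -3 + V$
$q{\left(K,h \right)} = \frac{1}{6 + h}$
$Y{\left(A \right)} = -1 + 2 A^{2}$ ($Y{\left(A \right)} = \left(A^{2} + A^{2}\right) - 1 = 2 A^{2} - 1 = -1 + 2 A^{2}$)
$\left(-36 + Y{\left(q{\left(p{\left(1 \right)},-1 \right)} \right)}\right) 119 = \left(-36 - \left(1 - 2 \left(\frac{1}{6 - 1}\right)^{2}\right)\right) 119 = \left(-36 - \left(1 - 2 \left(\frac{1}{5}\right)^{2}\right)\right) 119 = \left(-36 - \left(1 - \frac{2}{25}\right)\right) 119 = \left(-36 + \left(-1 + 2 \cdot \frac{1}{25}\right)\right) 119 = \left(-36 + \left(-1 + \frac{2}{25}\right)\right) 119 = \left(-36 - \frac{23}{25}\right) 119 = \left(- \frac{923}{25}\right) 119 = - \frac{109837}{25}$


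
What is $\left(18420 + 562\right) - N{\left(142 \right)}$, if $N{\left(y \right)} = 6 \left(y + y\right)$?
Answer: $17278$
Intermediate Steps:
$N{\left(y \right)} = 12 y$ ($N{\left(y \right)} = 6 \cdot 2 y = 12 y$)
$\left(18420 + 562\right) - N{\left(142 \right)} = \left(18420 + 562\right) - 12 \cdot 142 = 18982 - 1704 = 17278$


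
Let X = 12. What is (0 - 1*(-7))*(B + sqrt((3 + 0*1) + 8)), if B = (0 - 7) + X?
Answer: 35 + 7*sqrt(11) ≈ 58.216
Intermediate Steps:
B = 5 (B = (0 - 7) + 12 = -7 + 12 = 5)
(0 - 1*(-7))*(B + sqrt((3 + 0*1) + 8)) = (0 - 1*(-7))*(5 + sqrt((3 + 0*1) + 8)) = (0 + 7)*(5 + sqrt((3 + 0) + 8)) = 7*(5 + sqrt(3 + 8)) = 7*(5 + sqrt(11)) = 35 + 7*sqrt(11)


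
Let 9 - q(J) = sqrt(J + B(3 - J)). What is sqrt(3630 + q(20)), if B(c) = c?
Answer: sqrt(3639 - sqrt(3)) ≈ 60.310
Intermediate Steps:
q(J) = 9 - sqrt(3) (q(J) = 9 - sqrt(J + (3 - J)) = 9 - sqrt(3))
sqrt(3630 + q(20)) = sqrt(3630 + (9 - sqrt(3))) = sqrt(3639 - sqrt(3))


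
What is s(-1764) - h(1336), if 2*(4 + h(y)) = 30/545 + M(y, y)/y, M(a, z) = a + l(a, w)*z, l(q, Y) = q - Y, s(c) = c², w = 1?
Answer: 339102485/109 ≈ 3.1110e+6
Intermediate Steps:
M(a, z) = a + z*(-1 + a) (M(a, z) = a + (a - 1*1)*z = a + (a - 1)*z = a + (-1 + a)*z = a + z*(-1 + a))
h(y) = -433/109 + (y + y*(-1 + y))/(2*y) (h(y) = -4 + (30/545 + (y + y*(-1 + y))/y)/2 = -4 + (30*(1/545) + (y + y*(-1 + y))/y)/2 = -4 + (6/109 + (y + y*(-1 + y))/y)/2 = -4 + (3/109 + (y + y*(-1 + y))/(2*y)) = -433/109 + (y + y*(-1 + y))/(2*y))
s(-1764) - h(1336) = (-1764)² - (-433/109 + (½)*1336) = 3111696 - (-433/109 + 668) = 3111696 - 1*72379/109 = 3111696 - 72379/109 = 339102485/109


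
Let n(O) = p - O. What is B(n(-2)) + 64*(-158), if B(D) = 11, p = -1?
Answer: -10101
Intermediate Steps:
n(O) = -1 - O
B(n(-2)) + 64*(-158) = 11 + 64*(-158) = 11 - 10112 = -10101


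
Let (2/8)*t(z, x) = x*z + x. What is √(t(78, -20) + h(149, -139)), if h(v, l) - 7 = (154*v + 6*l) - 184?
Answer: 3*√1735 ≈ 124.96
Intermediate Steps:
t(z, x) = 4*x + 4*x*z (t(z, x) = 4*(x*z + x) = 4*(x + x*z) = 4*x + 4*x*z)
h(v, l) = -177 + 6*l + 154*v (h(v, l) = 7 + ((154*v + 6*l) - 184) = 7 + ((6*l + 154*v) - 184) = 7 + (-184 + 6*l + 154*v) = -177 + 6*l + 154*v)
√(t(78, -20) + h(149, -139)) = √(4*(-20)*(1 + 78) + (-177 + 6*(-139) + 154*149)) = √(4*(-20)*79 + (-177 - 834 + 22946)) = √(-6320 + 21935) = √15615 = 3*√1735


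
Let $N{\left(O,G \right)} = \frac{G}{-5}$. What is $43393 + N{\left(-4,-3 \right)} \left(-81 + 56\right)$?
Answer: $43378$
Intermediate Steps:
$N{\left(O,G \right)} = - \frac{G}{5}$ ($N{\left(O,G \right)} = G \left(- \frac{1}{5}\right) = - \frac{G}{5}$)
$43393 + N{\left(-4,-3 \right)} \left(-81 + 56\right) = 43393 + \left(- \frac{1}{5}\right) \left(-3\right) \left(-81 + 56\right) = 43393 + \frac{3}{5} \left(-25\right) = 43393 - 15 = 43378$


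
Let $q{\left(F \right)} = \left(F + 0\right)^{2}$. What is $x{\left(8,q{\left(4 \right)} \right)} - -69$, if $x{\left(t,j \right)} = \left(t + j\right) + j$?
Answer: $109$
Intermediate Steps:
$q{\left(F \right)} = F^{2}$
$x{\left(t,j \right)} = t + 2 j$ ($x{\left(t,j \right)} = \left(j + t\right) + j = t + 2 j$)
$x{\left(8,q{\left(4 \right)} \right)} - -69 = \left(8 + 2 \cdot 4^{2}\right) - -69 = \left(8 + 2 \cdot 16\right) + 69 = \left(8 + 32\right) + 69 = 40 + 69 = 109$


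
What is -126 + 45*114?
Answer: 5004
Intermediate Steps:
-126 + 45*114 = -126 + 5130 = 5004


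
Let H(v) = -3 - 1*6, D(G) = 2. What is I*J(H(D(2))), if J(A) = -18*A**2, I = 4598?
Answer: -6703884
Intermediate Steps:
H(v) = -9 (H(v) = -3 - 6 = -9)
I*J(H(D(2))) = 4598*(-18*(-9)**2) = 4598*(-18*81) = 4598*(-1458) = -6703884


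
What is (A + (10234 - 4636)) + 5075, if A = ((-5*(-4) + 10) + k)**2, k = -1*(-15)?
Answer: 12698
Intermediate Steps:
k = 15
A = 2025 (A = ((-5*(-4) + 10) + 15)**2 = ((20 + 10) + 15)**2 = (30 + 15)**2 = 45**2 = 2025)
(A + (10234 - 4636)) + 5075 = (2025 + (10234 - 4636)) + 5075 = (2025 + 5598) + 5075 = 7623 + 5075 = 12698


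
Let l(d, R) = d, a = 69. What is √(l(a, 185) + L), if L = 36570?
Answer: 3*√4071 ≈ 191.41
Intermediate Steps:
√(l(a, 185) + L) = √(69 + 36570) = √36639 = 3*√4071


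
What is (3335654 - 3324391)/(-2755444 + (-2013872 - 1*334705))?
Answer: -11263/5104021 ≈ -0.0022067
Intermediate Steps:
(3335654 - 3324391)/(-2755444 + (-2013872 - 1*334705)) = 11263/(-2755444 + (-2013872 - 334705)) = 11263/(-2755444 - 2348577) = 11263/(-5104021) = 11263*(-1/5104021) = -11263/5104021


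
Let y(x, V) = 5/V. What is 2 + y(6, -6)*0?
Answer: 2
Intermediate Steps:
2 + y(6, -6)*0 = 2 + (5/(-6))*0 = 2 + (5*(-⅙))*0 = 2 - ⅚*0 = 2 + 0 = 2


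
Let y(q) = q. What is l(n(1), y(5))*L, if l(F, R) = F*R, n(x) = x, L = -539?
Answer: -2695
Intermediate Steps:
l(n(1), y(5))*L = (1*5)*(-539) = 5*(-539) = -2695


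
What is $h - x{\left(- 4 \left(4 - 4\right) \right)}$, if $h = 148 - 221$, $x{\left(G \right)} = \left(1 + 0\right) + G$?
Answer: $-74$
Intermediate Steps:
$x{\left(G \right)} = 1 + G$
$h = -73$ ($h = 148 - 221 = -73$)
$h - x{\left(- 4 \left(4 - 4\right) \right)} = -73 - \left(1 - 4 \left(4 - 4\right)\right) = -73 - \left(1 - 0\right) = -73 - \left(1 + 0\right) = -73 - 1 = -74$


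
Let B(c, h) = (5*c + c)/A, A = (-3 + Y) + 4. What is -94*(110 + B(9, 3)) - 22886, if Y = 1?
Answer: -35764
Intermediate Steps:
A = 2 (A = (-3 + 1) + 4 = -2 + 4 = 2)
B(c, h) = 3*c (B(c, h) = (5*c + c)/2 = (6*c)*(½) = 3*c)
-94*(110 + B(9, 3)) - 22886 = -94*(110 + 3*9) - 22886 = -94*(110 + 27) - 22886 = -94*137 - 22886 = -12878 - 22886 = -35764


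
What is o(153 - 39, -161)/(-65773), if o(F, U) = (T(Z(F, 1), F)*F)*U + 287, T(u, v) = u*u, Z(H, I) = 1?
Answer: 18067/65773 ≈ 0.27469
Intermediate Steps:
T(u, v) = u²
o(F, U) = 287 + F*U (o(F, U) = (1²*F)*U + 287 = (1*F)*U + 287 = F*U + 287 = 287 + F*U)
o(153 - 39, -161)/(-65773) = (287 + (153 - 39)*(-161))/(-65773) = (287 + 114*(-161))*(-1/65773) = (287 - 18354)*(-1/65773) = -18067*(-1/65773) = 18067/65773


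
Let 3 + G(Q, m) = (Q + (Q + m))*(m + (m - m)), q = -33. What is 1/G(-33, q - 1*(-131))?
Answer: 1/3133 ≈ 0.00031918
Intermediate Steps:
G(Q, m) = -3 + m*(m + 2*Q) (G(Q, m) = -3 + (Q + (Q + m))*(m + (m - m)) = -3 + (m + 2*Q)*(m + 0) = -3 + (m + 2*Q)*m = -3 + m*(m + 2*Q))
1/G(-33, q - 1*(-131)) = 1/(-3 + (-33 - 1*(-131))² + 2*(-33)*(-33 - 1*(-131))) = 1/(-3 + (-33 + 131)² + 2*(-33)*(-33 + 131)) = 1/(-3 + 98² + 2*(-33)*98) = 1/(-3 + 9604 - 6468) = 1/3133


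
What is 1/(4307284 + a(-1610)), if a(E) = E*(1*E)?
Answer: 1/6899384 ≈ 1.4494e-7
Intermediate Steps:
a(E) = E² (a(E) = E*E = E²)
1/(4307284 + a(-1610)) = 1/(4307284 + (-1610)²) = 1/(4307284 + 2592100) = 1/6899384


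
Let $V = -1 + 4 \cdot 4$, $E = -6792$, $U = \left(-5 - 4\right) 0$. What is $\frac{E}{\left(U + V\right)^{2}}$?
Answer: $- \frac{2264}{75} \approx -30.187$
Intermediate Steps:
$U = 0$ ($U = \left(-9\right) 0 = 0$)
$V = 15$ ($V = -1 + 16 = 15$)
$\frac{E}{\left(U + V\right)^{2}} = - \frac{6792}{\left(0 + 15\right)^{2}} = - \frac{6792}{15^{2}} = - \frac{6792}{225} = \left(-6792\right) \frac{1}{225} = - \frac{2264}{75}$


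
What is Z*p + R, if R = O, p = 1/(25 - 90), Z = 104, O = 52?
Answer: 252/5 ≈ 50.400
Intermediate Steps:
p = -1/65 (p = 1/(-65) = -1/65 ≈ -0.015385)
R = 52
Z*p + R = 104*(-1/65) + 52 = -8/5 + 52 = 252/5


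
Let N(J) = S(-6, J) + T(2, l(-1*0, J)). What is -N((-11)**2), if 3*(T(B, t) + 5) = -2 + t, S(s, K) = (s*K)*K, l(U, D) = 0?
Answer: 263555/3 ≈ 87852.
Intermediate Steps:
S(s, K) = s*K**2 (S(s, K) = (K*s)*K = s*K**2)
T(B, t) = -17/3 + t/3 (T(B, t) = -5 + (-2 + t)/3 = -5 + (-2/3 + t/3) = -17/3 + t/3)
N(J) = -17/3 - 6*J**2 (N(J) = -6*J**2 + (-17/3 + (1/3)*0) = -6*J**2 + (-17/3 + 0) = -6*J**2 - 17/3 = -17/3 - 6*J**2)
-N((-11)**2) = -(-17/3 - 6*((-11)**2)**2) = -(-17/3 - 6*121**2) = -(-17/3 - 6*14641) = -(-17/3 - 87846) = -1*(-263555/3) = 263555/3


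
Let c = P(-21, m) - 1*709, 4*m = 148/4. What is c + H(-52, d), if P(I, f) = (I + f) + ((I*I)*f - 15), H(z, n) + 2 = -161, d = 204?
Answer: 6361/2 ≈ 3180.5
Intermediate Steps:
H(z, n) = -163 (H(z, n) = -2 - 161 = -163)
m = 37/4 (m = (148/4)/4 = (148*(¼))/4 = (¼)*37 = 37/4 ≈ 9.2500)
P(I, f) = -15 + I + f + f*I² (P(I, f) = (I + f) + (I²*f - 15) = (I + f) + (f*I² - 15) = (I + f) + (-15 + f*I²) = -15 + I + f + f*I²)
c = 6687/2 (c = (-15 - 21 + 37/4 + (37/4)*(-21)²) - 1*709 = (-15 - 21 + 37/4 + (37/4)*441) - 709 = (-15 - 21 + 37/4 + 16317/4) - 709 = 8105/2 - 709 = 6687/2 ≈ 3343.5)
c + H(-52, d) = 6687/2 - 163 = 6361/2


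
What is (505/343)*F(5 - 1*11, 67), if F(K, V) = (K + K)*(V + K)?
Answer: -369660/343 ≈ -1077.7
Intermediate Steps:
F(K, V) = 2*K*(K + V) (F(K, V) = (2*K)*(K + V) = 2*K*(K + V))
(505/343)*F(5 - 1*11, 67) = (505/343)*(2*(5 - 1*11)*((5 - 1*11) + 67)) = (505*(1/343))*(2*(5 - 11)*((5 - 11) + 67)) = 505*(2*(-6)*(-6 + 67))/343 = 505*(2*(-6)*61)/343 = (505/343)*(-732) = -369660/343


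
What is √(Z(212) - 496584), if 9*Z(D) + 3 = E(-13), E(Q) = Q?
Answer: 2*I*√1117318/3 ≈ 704.69*I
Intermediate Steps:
Z(D) = -16/9 (Z(D) = -⅓ + (⅑)*(-13) = -⅓ - 13/9 = -16/9)
√(Z(212) - 496584) = √(-16/9 - 496584) = √(-4469272/9) = 2*I*√1117318/3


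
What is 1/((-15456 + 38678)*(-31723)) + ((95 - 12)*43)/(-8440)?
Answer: -1314590306677/3108753755320 ≈ -0.42287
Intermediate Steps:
1/((-15456 + 38678)*(-31723)) + ((95 - 12)*43)/(-8440) = -1/31723/23222 + (83*43)*(-1/8440) = (1/23222)*(-1/31723) + 3569*(-1/8440) = -1/736671506 - 3569/8440 = -1314590306677/3108753755320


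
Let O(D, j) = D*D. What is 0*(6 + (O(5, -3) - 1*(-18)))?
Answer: 0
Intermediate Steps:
O(D, j) = D**2
0*(6 + (O(5, -3) - 1*(-18))) = 0*(6 + (5**2 - 1*(-18))) = 0*(6 + (25 + 18)) = 0*(6 + 43) = 0*49 = 0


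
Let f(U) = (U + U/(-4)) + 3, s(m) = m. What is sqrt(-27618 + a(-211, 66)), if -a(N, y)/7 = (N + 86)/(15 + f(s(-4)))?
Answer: I*sqrt(248037)/3 ≈ 166.01*I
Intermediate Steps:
f(U) = 3 + 3*U/4 (f(U) = (U + U*(-1/4)) + 3 = (U - U/4) + 3 = 3*U/4 + 3 = 3 + 3*U/4)
a(N, y) = -602/15 - 7*N/15 (a(N, y) = -7*(N + 86)/(15 + (3 + (3/4)*(-4))) = -7*(86 + N)/(15 + (3 - 3)) = -7*(86 + N)/(15 + 0) = -7*(86 + N)/15 = -7*(86/15 + N/15) = -602/15 - 7*N/15)
sqrt(-27618 + a(-211, 66)) = sqrt(-27618 + (-602/15 - 7/15*(-211))) = sqrt(-27618 + (-602/15 + 1477/15)) = sqrt(-27618 + 175/3) = sqrt(-82679/3) = I*sqrt(248037)/3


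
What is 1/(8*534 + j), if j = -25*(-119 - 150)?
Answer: 1/10997 ≈ 9.0934e-5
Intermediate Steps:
j = 6725 (j = -25*(-269) = 6725)
1/(8*534 + j) = 1/(8*534 + 6725) = 1/(4272 + 6725) = 1/10997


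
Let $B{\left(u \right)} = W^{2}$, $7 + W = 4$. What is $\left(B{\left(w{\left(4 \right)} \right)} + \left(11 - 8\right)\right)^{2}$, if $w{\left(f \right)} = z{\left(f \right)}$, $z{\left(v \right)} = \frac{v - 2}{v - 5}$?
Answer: $144$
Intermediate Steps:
$W = -3$ ($W = -7 + 4 = -3$)
$z{\left(v \right)} = \frac{-2 + v}{-5 + v}$
$w{\left(f \right)} = \frac{-2 + f}{-5 + f}$
$B{\left(u \right)} = 9$ ($B{\left(u \right)} = \left(-3\right)^{2} = 9$)
$\left(B{\left(w{\left(4 \right)} \right)} + \left(11 - 8\right)\right)^{2} = \left(9 + \left(11 - 8\right)\right)^{2} = \left(9 + 3\right)^{2} = 12^{2} = 144$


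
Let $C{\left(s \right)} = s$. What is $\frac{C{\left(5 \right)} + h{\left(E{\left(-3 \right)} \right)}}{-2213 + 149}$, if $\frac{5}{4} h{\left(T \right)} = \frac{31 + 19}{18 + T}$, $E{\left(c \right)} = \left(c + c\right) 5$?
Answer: $- \frac{5}{6192} \approx -0.00080749$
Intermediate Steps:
$E{\left(c \right)} = 10 c$ ($E{\left(c \right)} = 2 c 5 = 10 c$)
$h{\left(T \right)} = \frac{40}{18 + T}$ ($h{\left(T \right)} = \frac{4 \frac{31 + 19}{18 + T}}{5} = \frac{4 \frac{50}{18 + T}}{5} = \frac{40}{18 + T}$)
$\frac{C{\left(5 \right)} + h{\left(E{\left(-3 \right)} \right)}}{-2213 + 149} = \frac{5 + \frac{40}{18 + 10 \left(-3\right)}}{-2213 + 149} = \frac{5 + \frac{40}{18 - 30}}{-2064} = \left(5 + \frac{40}{-12}\right) \left(- \frac{1}{2064}\right) = \left(5 + 40 \left(- \frac{1}{12}\right)\right) \left(- \frac{1}{2064}\right) = \left(5 - \frac{10}{3}\right) \left(- \frac{1}{2064}\right) = \frac{5}{3} \left(- \frac{1}{2064}\right) = - \frac{5}{6192}$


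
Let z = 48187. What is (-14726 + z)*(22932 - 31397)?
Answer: -283247365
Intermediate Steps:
(-14726 + z)*(22932 - 31397) = (-14726 + 48187)*(22932 - 31397) = 33461*(-8465) = -283247365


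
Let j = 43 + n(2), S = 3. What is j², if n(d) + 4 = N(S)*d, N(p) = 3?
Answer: 2025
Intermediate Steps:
n(d) = -4 + 3*d
j = 45 (j = 43 + (-4 + 3*2) = 43 + (-4 + 6) = 43 + 2 = 45)
j² = 45² = 2025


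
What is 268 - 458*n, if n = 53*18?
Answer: -436664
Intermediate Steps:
n = 954
268 - 458*n = 268 - 458*954 = 268 - 436932 = -436664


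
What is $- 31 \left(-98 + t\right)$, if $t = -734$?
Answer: $25792$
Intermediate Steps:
$- 31 \left(-98 + t\right) = - 31 \left(-98 - 734\right) = \left(-31\right) \left(-832\right) = 25792$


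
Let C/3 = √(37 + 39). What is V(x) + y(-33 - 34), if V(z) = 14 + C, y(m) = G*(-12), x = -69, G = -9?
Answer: 122 + 6*√19 ≈ 148.15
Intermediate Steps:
C = 6*√19 (C = 3*√(37 + 39) = 3*√76 = 3*(2*√19) = 6*√19 ≈ 26.153)
y(m) = 108 (y(m) = -9*(-12) = 108)
V(z) = 14 + 6*√19
V(x) + y(-33 - 34) = (14 + 6*√19) + 108 = 122 + 6*√19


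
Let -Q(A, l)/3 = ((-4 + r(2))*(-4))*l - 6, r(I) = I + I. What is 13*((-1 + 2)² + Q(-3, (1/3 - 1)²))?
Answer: 247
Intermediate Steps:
r(I) = 2*I
Q(A, l) = 18 (Q(A, l) = -3*(((-4 + 2*2)*(-4))*l - 6) = -3*(((-4 + 4)*(-4))*l - 6) = -3*((0*(-4))*l - 6) = -3*(0*l - 6) = -3*(0 - 6) = -3*(-6) = 18)
13*((-1 + 2)² + Q(-3, (1/3 - 1)²)) = 13*((-1 + 2)² + 18) = 13*(1² + 18) = 13*(1 + 18) = 13*19 = 247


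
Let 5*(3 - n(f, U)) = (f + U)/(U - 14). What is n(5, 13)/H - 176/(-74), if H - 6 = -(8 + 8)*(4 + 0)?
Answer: 24299/10730 ≈ 2.2646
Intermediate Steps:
n(f, U) = 3 - (U + f)/(5*(-14 + U)) (n(f, U) = 3 - (f + U)/(5*(U - 14)) = 3 - (U + f)/(5*(-14 + U)))
H = -58 (H = 6 - (8 + 8)*(4 + 0) = 6 - 16*4 = 6 - 1*64 = 6 - 64 = -58)
n(5, 13)/H - 176/(-74) = ((-210 - 1*5 + 14*13)/(5*(-14 + 13)))/(-58) - 176/(-74) = ((⅕)*(-210 - 5 + 182)/(-1))*(-1/58) - 176*(-1/74) = ((⅕)*(-1)*(-33))*(-1/58) + 88/37 = (33/5)*(-1/58) + 88/37 = -33/290 + 88/37 = 24299/10730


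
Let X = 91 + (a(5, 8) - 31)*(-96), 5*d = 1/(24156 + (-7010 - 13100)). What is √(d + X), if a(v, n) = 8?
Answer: √3255613970/1190 ≈ 47.948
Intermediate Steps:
d = 1/20230 (d = 1/(5*(24156 + (-7010 - 13100))) = 1/(5*(24156 - 20110)) = (⅕)/4046 = (⅕)*(1/4046) = 1/20230 ≈ 4.9432e-5)
X = 2299 (X = 91 + (8 - 31)*(-96) = 91 - 23*(-96) = 91 + 2208 = 2299)
√(d + X) = √(1/20230 + 2299) = √(46508771/20230) = √3255613970/1190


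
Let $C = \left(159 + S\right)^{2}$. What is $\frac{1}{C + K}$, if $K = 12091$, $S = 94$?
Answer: $\frac{1}{76100} \approx 1.3141 \cdot 10^{-5}$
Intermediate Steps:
$C = 64009$ ($C = \left(159 + 94\right)^{2} = 253^{2} = 64009$)
$\frac{1}{C + K} = \frac{1}{64009 + 12091} = \frac{1}{76100}$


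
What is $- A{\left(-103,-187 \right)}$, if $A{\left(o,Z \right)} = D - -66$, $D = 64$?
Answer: $-130$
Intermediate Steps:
$A{\left(o,Z \right)} = 130$ ($A{\left(o,Z \right)} = 64 - -66 = 64 + 66 = 130$)
$- A{\left(-103,-187 \right)} = \left(-1\right) 130 = -130$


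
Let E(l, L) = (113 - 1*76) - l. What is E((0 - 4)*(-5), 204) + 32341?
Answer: 32358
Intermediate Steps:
E(l, L) = 37 - l (E(l, L) = (113 - 76) - l = 37 - l)
E((0 - 4)*(-5), 204) + 32341 = (37 - (0 - 4)*(-5)) + 32341 = (37 - (-4)*(-5)) + 32341 = (37 - 1*20) + 32341 = (37 - 20) + 32341 = 17 + 32341 = 32358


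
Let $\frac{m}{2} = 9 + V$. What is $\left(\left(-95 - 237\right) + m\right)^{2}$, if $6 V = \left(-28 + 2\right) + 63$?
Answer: $\frac{819025}{9} \approx 91003.0$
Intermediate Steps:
$V = \frac{37}{6}$ ($V = \frac{\left(-28 + 2\right) + 63}{6} = \frac{-26 + 63}{6} = \frac{1}{6} \cdot 37 = \frac{37}{6} \approx 6.1667$)
$m = \frac{91}{3}$ ($m = 2 \left(9 + \frac{37}{6}\right) = 2 \cdot \frac{91}{6} = \frac{91}{3} \approx 30.333$)
$\left(\left(-95 - 237\right) + m\right)^{2} = \left(\left(-95 - 237\right) + \frac{91}{3}\right)^{2} = \left(-332 + \frac{91}{3}\right)^{2} = \left(- \frac{905}{3}\right)^{2} = \frac{819025}{9}$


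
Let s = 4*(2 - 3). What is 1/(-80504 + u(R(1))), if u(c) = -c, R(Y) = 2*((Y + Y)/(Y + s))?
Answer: -3/241508 ≈ -1.2422e-5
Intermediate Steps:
s = -4 (s = 4*(-1) = -4)
R(Y) = 4*Y/(-4 + Y) (R(Y) = 2*((Y + Y)/(Y - 4)) = 2*((2*Y)/(-4 + Y)) = 2*(2*Y/(-4 + Y)) = 4*Y/(-4 + Y))
1/(-80504 + u(R(1))) = 1/(-80504 - 4/(-4 + 1)) = 1/(-80504 - 4/(-3)) = 1/(-80504 - 4*(-1)/3) = 1/(-80504 - 1*(-4/3)) = 1/(-80504 + 4/3) = 1/(-241508/3) = -3/241508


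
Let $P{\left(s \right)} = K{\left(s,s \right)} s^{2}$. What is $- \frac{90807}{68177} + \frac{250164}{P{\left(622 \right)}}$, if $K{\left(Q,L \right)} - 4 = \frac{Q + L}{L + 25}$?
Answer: $- \frac{30897524852925}{25268773668344} \approx -1.2228$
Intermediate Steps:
$K{\left(Q,L \right)} = 4 + \frac{L + Q}{25 + L}$ ($K{\left(Q,L \right)} = 4 + \frac{Q + L}{L + 25} = 4 + \frac{L + Q}{25 + L}$)
$P{\left(s \right)} = \frac{s^{2} \left(100 + 6 s\right)}{25 + s}$ ($P{\left(s \right)} = \frac{100 + s + 5 s}{25 + s} s^{2} = \frac{100 + 6 s}{25 + s} s^{2} = \frac{s^{2} \left(100 + 6 s\right)}{25 + s}$)
$- \frac{90807}{68177} + \frac{250164}{P{\left(622 \right)}} = - \frac{90807}{68177} + \frac{250164}{622^{2} \frac{1}{25 + 622} \left(100 + 6 \cdot 622\right)} = \left(-90807\right) \frac{1}{68177} + \frac{250164}{386884 \cdot \frac{1}{647} \left(100 + 3732\right)} = - \frac{90807}{68177} + \frac{250164}{386884 \cdot \frac{1}{647} \cdot 3832} = - \frac{90807}{68177} + \frac{250164}{\frac{1482539488}{647}} = - \frac{90807}{68177} + 250164 \cdot \frac{647}{1482539488} = - \frac{90807}{68177} + \frac{40464027}{370634872} = - \frac{30897524852925}{25268773668344}$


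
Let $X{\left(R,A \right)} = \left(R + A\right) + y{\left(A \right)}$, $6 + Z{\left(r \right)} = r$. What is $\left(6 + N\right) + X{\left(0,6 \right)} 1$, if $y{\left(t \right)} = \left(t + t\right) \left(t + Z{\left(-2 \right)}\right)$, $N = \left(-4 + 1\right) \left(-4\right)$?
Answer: $0$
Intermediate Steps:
$Z{\left(r \right)} = -6 + r$
$N = 12$ ($N = \left(-3\right) \left(-4\right) = 12$)
$y{\left(t \right)} = 2 t \left(-8 + t\right)$ ($y{\left(t \right)} = \left(t + t\right) \left(t - 8\right) = 2 t \left(t - 8\right) = 2 t \left(-8 + t\right)$)
$X{\left(R,A \right)} = A + R + 2 A \left(-8 + A\right)$ ($X{\left(R,A \right)} = \left(R + A\right) + 2 A \left(-8 + A\right) = \left(A + R\right) + 2 A \left(-8 + A\right) = A + R + 2 A \left(-8 + A\right)$)
$\left(6 + N\right) + X{\left(0,6 \right)} 1 = \left(6 + 12\right) + \left(6 + 0 + 2 \cdot 6 \left(-8 + 6\right)\right) 1 = 18 + \left(6 + 0 + 2 \cdot 6 \left(-2\right)\right) 1 = 18 + \left(6 + 0 - 24\right) 1 = 18 - 18 = 0$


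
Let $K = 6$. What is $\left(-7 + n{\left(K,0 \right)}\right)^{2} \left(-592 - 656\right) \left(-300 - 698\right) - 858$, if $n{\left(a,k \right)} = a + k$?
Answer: $1244646$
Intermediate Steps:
$\left(-7 + n{\left(K,0 \right)}\right)^{2} \left(-592 - 656\right) \left(-300 - 698\right) - 858 = \left(-7 + \left(6 + 0\right)\right)^{2} \left(-592 - 656\right) \left(-300 - 698\right) - 858 = \left(-7 + 6\right)^{2} \left(\left(-1248\right) \left(-998\right)\right) - 858 = \left(-1\right)^{2} \cdot 1245504 - 858 = 1 \cdot 1245504 - 858 = 1245504 - 858 = 1244646$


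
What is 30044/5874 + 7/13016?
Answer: 195546911/38227992 ≈ 5.1153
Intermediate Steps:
30044/5874 + 7/13016 = 30044*(1/5874) + 7*(1/13016) = 15022/2937 + 7/13016 = 195546911/38227992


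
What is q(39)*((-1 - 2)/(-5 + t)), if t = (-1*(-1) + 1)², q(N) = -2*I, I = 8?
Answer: -48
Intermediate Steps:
q(N) = -16 (q(N) = -2*8 = -16)
t = 4 (t = (1 + 1)² = 2² = 4)
q(39)*((-1 - 2)/(-5 + t)) = -16*(-1 - 2)/(-5 + 4) = -(-48)/(-1) = -(-48)*(-1) = -16*3 = -48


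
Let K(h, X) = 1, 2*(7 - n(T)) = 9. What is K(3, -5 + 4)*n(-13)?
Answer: 5/2 ≈ 2.5000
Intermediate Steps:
n(T) = 5/2 (n(T) = 7 - ½*9 = 7 - 9/2 = 5/2)
K(3, -5 + 4)*n(-13) = 1*(5/2) = 5/2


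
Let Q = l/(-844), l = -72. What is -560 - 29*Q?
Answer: -118682/211 ≈ -562.47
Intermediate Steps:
Q = 18/211 (Q = -72/(-844) = -72*(-1/844) = 18/211 ≈ 0.085308)
-560 - 29*Q = -560 - 29*18/211 = -560 - 522/211 = -118682/211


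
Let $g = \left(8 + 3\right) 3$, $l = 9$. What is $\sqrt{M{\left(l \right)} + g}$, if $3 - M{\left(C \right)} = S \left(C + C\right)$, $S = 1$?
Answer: $3 \sqrt{2} \approx 4.2426$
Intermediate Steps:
$g = 33$ ($g = 11 \cdot 3 = 33$)
$M{\left(C \right)} = 3 - 2 C$ ($M{\left(C \right)} = 3 - 1 \left(C + C\right) = 3 - 1 \cdot 2 C = 3 - 2 C$)
$\sqrt{M{\left(l \right)} + g} = \sqrt{\left(3 - 18\right) + 33} = \sqrt{-15 + 33} = \sqrt{18} = 3 \sqrt{2}$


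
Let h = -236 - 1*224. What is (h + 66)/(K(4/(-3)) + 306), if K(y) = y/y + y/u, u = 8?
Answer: -2364/1841 ≈ -1.2841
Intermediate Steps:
K(y) = 1 + y/8 (K(y) = y/y + y/8 = 1 + y*(⅛) = 1 + y/8)
h = -460 (h = -236 - 224 = -460)
(h + 66)/(K(4/(-3)) + 306) = (-460 + 66)/((1 + (4/(-3))/8) + 306) = -394/((1 + (4*(-⅓))/8) + 306) = -394/((1 + (⅛)*(-4/3)) + 306) = -394/((1 - ⅙) + 306) = -394/(⅚ + 306) = -394/1841/6 = -394*6/1841 = -2364/1841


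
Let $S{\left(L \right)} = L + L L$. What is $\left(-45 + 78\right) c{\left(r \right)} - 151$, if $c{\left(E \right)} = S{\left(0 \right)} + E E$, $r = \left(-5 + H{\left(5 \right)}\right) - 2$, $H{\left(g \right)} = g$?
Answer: $-19$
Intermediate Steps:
$S{\left(L \right)} = L + L^{2}$
$r = -2$ ($r = \left(-5 + 5\right) - 2 = 0 - 2 = -2$)
$c{\left(E \right)} = E^{2}$ ($c{\left(E \right)} = 0 \left(1 + 0\right) + E E = 0 \cdot 1 + E^{2} = 0 + E^{2} = E^{2}$)
$\left(-45 + 78\right) c{\left(r \right)} - 151 = \left(-45 + 78\right) \left(-2\right)^{2} - 151 = 33 \cdot 4 - 151 = 132 - 151 = -19$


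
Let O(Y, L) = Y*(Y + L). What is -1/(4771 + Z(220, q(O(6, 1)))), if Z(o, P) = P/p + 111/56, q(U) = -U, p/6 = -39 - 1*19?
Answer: -1624/7751519 ≈ -0.00020951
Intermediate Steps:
O(Y, L) = Y*(L + Y)
p = -348 (p = 6*(-39 - 1*19) = 6*(-39 - 19) = 6*(-58) = -348)
Z(o, P) = 111/56 - P/348 (Z(o, P) = P/(-348) + 111/56 = P*(-1/348) + 111*(1/56) = -P/348 + 111/56 = 111/56 - P/348)
-1/(4771 + Z(220, q(O(6, 1)))) = -1/(4771 + (111/56 - (-1)*6*(1 + 6)/348)) = -1/(4771 + (111/56 - (-1)*6*7/348)) = -1/(4771 + (111/56 - (-1)*42/348)) = -1/(4771 + (111/56 - 1/348*(-42))) = -1/(4771 + (111/56 + 7/58)) = -1/(4771 + 3415/1624) = -1/7751519/1624 = -1*1624/7751519 = -1624/7751519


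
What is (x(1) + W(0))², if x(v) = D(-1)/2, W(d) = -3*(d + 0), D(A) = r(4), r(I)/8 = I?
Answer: 256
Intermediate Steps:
r(I) = 8*I
D(A) = 32 (D(A) = 8*4 = 32)
W(d) = -3*d
x(v) = 16 (x(v) = 32/2 = 32*(½) = 16)
(x(1) + W(0))² = (16 - 3*0)² = (16 + 0)² = 16² = 256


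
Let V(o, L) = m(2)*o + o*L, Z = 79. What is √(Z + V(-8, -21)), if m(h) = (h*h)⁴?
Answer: I*√1801 ≈ 42.438*I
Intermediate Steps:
m(h) = h⁸ (m(h) = (h²)⁴ = h⁸)
V(o, L) = 256*o + L*o (V(o, L) = 2⁸*o + o*L = 256*o + L*o)
√(Z + V(-8, -21)) = √(79 - 8*(256 - 21)) = √(79 - 8*235) = √(79 - 1880) = √(-1801) = I*√1801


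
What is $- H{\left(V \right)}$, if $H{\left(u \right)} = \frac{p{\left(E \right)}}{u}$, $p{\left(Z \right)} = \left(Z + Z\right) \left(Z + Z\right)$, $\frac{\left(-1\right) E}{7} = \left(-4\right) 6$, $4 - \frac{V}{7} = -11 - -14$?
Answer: $-16128$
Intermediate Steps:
$V = 7$ ($V = 28 - 7 \left(-11 - -14\right) = 28 - 7 \left(-11 + 14\right) = 28 - 21 = 7$)
$E = 168$ ($E = - 7 \left(\left(-4\right) 6\right) = \left(-7\right) \left(-24\right) = 168$)
$p{\left(Z \right)} = 4 Z^{2}$ ($p{\left(Z \right)} = 2 Z 2 Z = 4 Z^{2}$)
$H{\left(u \right)} = \frac{112896}{u}$ ($H{\left(u \right)} = \frac{4 \cdot 168^{2}}{u} = \frac{4 \cdot 28224}{u} = \frac{112896}{u}$)
$- H{\left(V \right)} = - \frac{112896}{7} = \left(-1\right) 16128 = -16128$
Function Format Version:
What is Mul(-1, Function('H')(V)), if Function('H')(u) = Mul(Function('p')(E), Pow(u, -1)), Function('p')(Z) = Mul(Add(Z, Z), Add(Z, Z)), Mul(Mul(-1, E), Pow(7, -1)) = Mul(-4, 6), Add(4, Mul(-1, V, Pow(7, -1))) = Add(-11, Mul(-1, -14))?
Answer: -16128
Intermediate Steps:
V = 7 (V = Add(28, Mul(-7, Add(-11, Mul(-1, -14)))) = Add(28, Mul(-7, Add(-11, 14))) = Add(28, Mul(-7, 3)) = Add(28, -21) = 7)
E = 168 (E = Mul(-7, Mul(-4, 6)) = Mul(-7, -24) = 168)
Function('p')(Z) = Mul(4, Pow(Z, 2)) (Function('p')(Z) = Mul(Mul(2, Z), Mul(2, Z)) = Mul(4, Pow(Z, 2)))
Function('H')(u) = Mul(112896, Pow(u, -1)) (Function('H')(u) = Mul(Mul(4, Pow(168, 2)), Pow(u, -1)) = Mul(Mul(4, 28224), Pow(u, -1)) = Mul(112896, Pow(u, -1)))
Mul(-1, Function('H')(V)) = Mul(-1, Mul(112896, Pow(7, -1))) = Mul(-1, Mul(112896, Rational(1, 7))) = Mul(-1, 16128) = -16128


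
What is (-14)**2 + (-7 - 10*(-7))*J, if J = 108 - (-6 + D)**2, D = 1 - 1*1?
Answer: 4732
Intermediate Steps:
D = 0 (D = 1 - 1 = 0)
J = 72 (J = 108 - (-6 + 0)**2 = 108 - 1*(-6)**2 = 108 - 1*36 = 108 - 36 = 72)
(-14)**2 + (-7 - 10*(-7))*J = (-14)**2 + (-7 - 10*(-7))*72 = 196 + (-7 + 70)*72 = 196 + 63*72 = 196 + 4536 = 4732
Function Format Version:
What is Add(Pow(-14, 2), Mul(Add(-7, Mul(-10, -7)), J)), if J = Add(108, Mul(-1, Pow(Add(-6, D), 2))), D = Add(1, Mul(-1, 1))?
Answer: 4732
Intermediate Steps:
D = 0 (D = Add(1, -1) = 0)
J = 72 (J = Add(108, Mul(-1, Pow(Add(-6, 0), 2))) = Add(108, Mul(-1, Pow(-6, 2))) = Add(108, Mul(-1, 36)) = Add(108, -36) = 72)
Add(Pow(-14, 2), Mul(Add(-7, Mul(-10, -7)), J)) = Add(Pow(-14, 2), Mul(Add(-7, Mul(-10, -7)), 72)) = Add(196, Mul(Add(-7, 70), 72)) = Add(196, Mul(63, 72)) = Add(196, 4536) = 4732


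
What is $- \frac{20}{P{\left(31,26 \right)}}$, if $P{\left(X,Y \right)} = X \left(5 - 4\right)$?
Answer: $- \frac{20}{31} \approx -0.64516$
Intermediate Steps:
$P{\left(X,Y \right)} = X$ ($P{\left(X,Y \right)} = X 1 = X$)
$- \frac{20}{P{\left(31,26 \right)}} = - \frac{20}{31}$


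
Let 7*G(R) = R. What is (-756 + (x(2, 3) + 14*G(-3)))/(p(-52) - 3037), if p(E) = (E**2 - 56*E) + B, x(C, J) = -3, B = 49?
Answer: -85/292 ≈ -0.29110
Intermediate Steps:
G(R) = R/7
p(E) = 49 + E**2 - 56*E (p(E) = (E**2 - 56*E) + 49 = 49 + E**2 - 56*E)
(-756 + (x(2, 3) + 14*G(-3)))/(p(-52) - 3037) = (-756 + (-3 + 14*((1/7)*(-3))))/((49 + (-52)**2 - 56*(-52)) - 3037) = (-756 + (-3 + 14*(-3/7)))/((49 + 2704 + 2912) - 3037) = (-756 + (-3 - 6))/(5665 - 3037) = (-756 - 9)/2628 = -765*1/2628 = -85/292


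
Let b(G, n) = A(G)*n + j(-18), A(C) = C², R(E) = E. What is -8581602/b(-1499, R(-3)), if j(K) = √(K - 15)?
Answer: 9641434137801/7573520241007 + 1430267*I*√33/7573520241007 ≈ 1.273 + 1.0849e-6*I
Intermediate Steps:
j(K) = √(-15 + K)
b(G, n) = I*√33 + n*G² (b(G, n) = G²*n + √(-15 - 18) = n*G² + √(-33) = n*G² + I*√33 = I*√33 + n*G²)
-8581602/b(-1499, R(-3)) = -8581602/(I*√33 - 3*(-1499)²) = -8581602/(I*√33 - 3*2247001) = -8581602/(I*√33 - 6741003) = -8581602/(-6741003 + I*√33)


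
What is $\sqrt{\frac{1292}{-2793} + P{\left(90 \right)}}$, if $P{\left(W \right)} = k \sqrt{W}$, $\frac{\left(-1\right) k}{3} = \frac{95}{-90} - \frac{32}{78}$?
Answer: $\frac{\sqrt{-137904 + 3932838 \sqrt{10}}}{546} \approx 6.423$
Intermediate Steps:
$k = \frac{343}{78}$ ($k = - 3 \left(\frac{95}{-90} - \frac{32}{78}\right) = - 3 \left(95 \left(- \frac{1}{90}\right) - \frac{16}{39}\right) = - 3 \left(- \frac{19}{18} - \frac{16}{39}\right) = \left(-3\right) \left(- \frac{343}{234}\right) = \frac{343}{78} \approx 4.3974$)
$P{\left(W \right)} = \frac{343 \sqrt{W}}{78}$
$\sqrt{\frac{1292}{-2793} + P{\left(90 \right)}} = \sqrt{\frac{1292}{-2793} + \frac{343 \sqrt{90}}{78}} = \sqrt{1292 \left(- \frac{1}{2793}\right) + \frac{343 \cdot 3 \sqrt{10}}{78}} = \sqrt{- \frac{68}{147} + \frac{343 \sqrt{10}}{26}}$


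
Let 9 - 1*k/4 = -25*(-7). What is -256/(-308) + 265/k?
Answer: 22091/51128 ≈ 0.43207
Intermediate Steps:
k = -664 (k = 36 - (-100)*(-7) = 36 - 4*175 = 36 - 700 = -664)
-256/(-308) + 265/k = -256/(-308) + 265/(-664) = -256*(-1/308) + 265*(-1/664) = 64/77 - 265/664 = 22091/51128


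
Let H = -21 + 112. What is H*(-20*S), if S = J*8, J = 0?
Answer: 0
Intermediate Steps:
H = 91
S = 0 (S = 0*8 = 0)
H*(-20*S) = 91*(-20*0) = 91*0 = 0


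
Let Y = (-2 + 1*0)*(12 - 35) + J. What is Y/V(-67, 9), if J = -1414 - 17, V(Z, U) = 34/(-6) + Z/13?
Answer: 54015/422 ≈ 128.00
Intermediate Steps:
V(Z, U) = -17/3 + Z/13 (V(Z, U) = 34*(-1/6) + Z*(1/13) = -17/3 + Z/13)
J = -1431
Y = -1385 (Y = (-2 + 1*0)*(12 - 35) - 1431 = (-2 + 0)*(-23) - 1431 = -2*(-23) - 1431 = 46 - 1431 = -1385)
Y/V(-67, 9) = -1385/(-17/3 + (1/13)*(-67)) = -1385/(-17/3 - 67/13) = -1385/(-422/39) = -1385*(-39/422) = 54015/422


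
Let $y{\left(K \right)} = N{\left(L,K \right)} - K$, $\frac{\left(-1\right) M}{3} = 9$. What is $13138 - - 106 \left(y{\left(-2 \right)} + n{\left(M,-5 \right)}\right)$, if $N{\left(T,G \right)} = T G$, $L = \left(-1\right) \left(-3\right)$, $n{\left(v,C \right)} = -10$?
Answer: $11654$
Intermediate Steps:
$M = -27$ ($M = \left(-3\right) 9 = -27$)
$L = 3$
$N{\left(T,G \right)} = G T$
$y{\left(K \right)} = 2 K$ ($y{\left(K \right)} = K 3 - K = 3 K - K = 2 K$)
$13138 - - 106 \left(y{\left(-2 \right)} + n{\left(M,-5 \right)}\right) = 13138 - - 106 \left(2 \left(-2\right) - 10\right) = 13138 - - 106 \left(-4 - 10\right) = 13138 - \left(-106\right) \left(-14\right) = 13138 - 1484 = 11654$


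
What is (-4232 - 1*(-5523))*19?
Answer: 24529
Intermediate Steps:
(-4232 - 1*(-5523))*19 = (-4232 + 5523)*19 = 1291*19 = 24529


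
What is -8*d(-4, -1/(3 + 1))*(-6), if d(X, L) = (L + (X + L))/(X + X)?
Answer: 27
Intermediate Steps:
d(X, L) = (X + 2*L)/(2*X) (d(X, L) = (L + (L + X))/((2*X)) = (X + 2*L)*(1/(2*X)) = (X + 2*L)/(2*X))
-8*d(-4, -1/(3 + 1))*(-6) = -8*(-1/(3 + 1) + (½)*(-4))/(-4)*(-6) = -(-2)*(-1/4 - 2)*(-6) = -(-2)*(-1*¼ - 2)*(-6) = -(-2)*(-¼ - 2)*(-6) = -(-2)*(-9)/4*(-6) = -8*9/16*(-6) = -9/2*(-6) = 27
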